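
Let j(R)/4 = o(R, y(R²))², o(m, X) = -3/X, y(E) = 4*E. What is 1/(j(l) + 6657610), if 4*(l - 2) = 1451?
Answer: 4531282799761/30167513680516831786 ≈ 1.5020e-7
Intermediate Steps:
l = 1459/4 (l = 2 + (¼)*1451 = 2 + 1451/4 = 1459/4 ≈ 364.75)
j(R) = 9/(4*R⁴) (j(R) = 4*(-3*1/(4*R²))² = 4*(-3/(4*R²))² = 4*(9/(16*R⁴)) = 9/(4*R⁴))
1/(j(l) + 6657610) = 1/(9/(4*(1459/4)⁴) + 6657610) = 1/((9/4)*(256/4531282799761) + 6657610) = 1/(576/4531282799761 + 6657610) = 1/(30167513680516831786/4531282799761) = 4531282799761/30167513680516831786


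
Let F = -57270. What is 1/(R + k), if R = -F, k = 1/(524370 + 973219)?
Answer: 1497589/85766922031 ≈ 1.7461e-5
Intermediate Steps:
k = 1/1497589 ≈ 6.6774e-7
R = 57270 (R = -1*(-57270) = 57270)
1/(R + k) = 1/(57270 + 1/1497589) = 1/(85766922031/1497589) = 1497589/85766922031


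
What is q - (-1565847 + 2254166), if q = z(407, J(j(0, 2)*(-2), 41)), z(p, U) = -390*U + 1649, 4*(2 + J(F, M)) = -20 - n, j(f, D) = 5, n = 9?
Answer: -1366125/2 ≈ -6.8306e+5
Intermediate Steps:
J(F, M) = -37/4 (J(F, M) = -2 + (-20 - 1*9)/4 = -2 + (-20 - 9)/4 = -2 + (1/4)*(-29) = -2 - 29/4 = -37/4)
z(p, U) = 1649 - 390*U
q = 10513/2 (q = 1649 - 390*(-37/4) = 1649 + 7215/2 = 10513/2 ≈ 5256.5)
q - (-1565847 + 2254166) = 10513/2 - (-1565847 + 2254166) = 10513/2 - 1*688319 = 10513/2 - 688319 = -1366125/2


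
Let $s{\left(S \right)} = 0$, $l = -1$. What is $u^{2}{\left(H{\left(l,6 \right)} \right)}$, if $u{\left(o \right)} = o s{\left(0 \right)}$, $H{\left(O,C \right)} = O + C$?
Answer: $0$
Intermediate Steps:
$H{\left(O,C \right)} = C + O$
$u{\left(o \right)} = 0$ ($u{\left(o \right)} = o 0 = 0$)
$u^{2}{\left(H{\left(l,6 \right)} \right)} = 0^{2} = 0$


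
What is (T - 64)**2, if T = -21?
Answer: 7225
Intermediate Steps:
(T - 64)**2 = (-21 - 64)**2 = (-85)**2 = 7225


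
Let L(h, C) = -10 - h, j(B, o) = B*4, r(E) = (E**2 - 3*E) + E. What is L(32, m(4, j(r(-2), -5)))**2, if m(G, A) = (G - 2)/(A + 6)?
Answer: 1764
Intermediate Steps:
r(E) = E**2 - 2*E
j(B, o) = 4*B
m(G, A) = (-2 + G)/(6 + A)
L(32, m(4, j(r(-2), -5)))**2 = (-10 - 1*32)**2 = (-10 - 32)**2 = (-42)**2 = 1764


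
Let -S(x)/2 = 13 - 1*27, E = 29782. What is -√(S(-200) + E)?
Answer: -√29810 ≈ -172.66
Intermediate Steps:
S(x) = 28 (S(x) = -2*(13 - 1*27) = -2*(13 - 27) = -2*(-14) = 28)
-√(S(-200) + E) = -√(28 + 29782) = -√29810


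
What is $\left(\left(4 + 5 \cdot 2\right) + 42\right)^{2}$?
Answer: $3136$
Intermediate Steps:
$\left(\left(4 + 5 \cdot 2\right) + 42\right)^{2} = \left(\left(4 + 10\right) + 42\right)^{2} = \left(14 + 42\right)^{2} = 56^{2} = 3136$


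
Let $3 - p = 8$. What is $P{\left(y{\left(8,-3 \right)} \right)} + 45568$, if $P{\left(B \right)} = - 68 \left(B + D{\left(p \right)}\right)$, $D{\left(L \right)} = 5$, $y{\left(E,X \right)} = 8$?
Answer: $44684$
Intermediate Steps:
$p = -5$ ($p = 3 - 8 = -5$)
$P{\left(B \right)} = -340 - 68 B$ ($P{\left(B \right)} = - 68 \left(B + 5\right) = - 68 \left(5 + B\right) = -340 - 68 B$)
$P{\left(y{\left(8,-3 \right)} \right)} + 45568 = \left(-340 - 544\right) + 45568 = -884 + 45568 = 44684$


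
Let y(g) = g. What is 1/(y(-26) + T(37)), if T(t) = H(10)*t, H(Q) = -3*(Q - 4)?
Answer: -1/692 ≈ -0.0014451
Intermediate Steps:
H(Q) = 12 - 3*Q (H(Q) = -3*(-4 + Q) = 12 - 3*Q)
T(t) = -18*t (T(t) = (12 - 3*10)*t = (12 - 30)*t = -18*t)
1/(y(-26) + T(37)) = 1/(-26 - 18*37) = 1/(-26 - 666) = 1/(-692) = -1/692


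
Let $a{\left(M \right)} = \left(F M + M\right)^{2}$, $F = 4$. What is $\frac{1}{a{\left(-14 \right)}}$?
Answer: $\frac{1}{4900} \approx 0.00020408$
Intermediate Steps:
$a{\left(M \right)} = 25 M^{2}$ ($a{\left(M \right)} = \left(4 M + M\right)^{2} = \left(5 M\right)^{2} = 25 M^{2}$)
$\frac{1}{a{\left(-14 \right)}} = \frac{1}{25 \left(-14\right)^{2}} = \frac{1}{25 \cdot 196} = \frac{1}{4900}$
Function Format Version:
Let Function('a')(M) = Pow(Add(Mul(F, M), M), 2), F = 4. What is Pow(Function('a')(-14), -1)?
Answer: Rational(1, 4900) ≈ 0.00020408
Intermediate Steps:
Function('a')(M) = Mul(25, Pow(M, 2)) (Function('a')(M) = Pow(Add(Mul(4, M), M), 2) = Pow(Mul(5, M), 2) = Mul(25, Pow(M, 2)))
Pow(Function('a')(-14), -1) = Pow(Mul(25, Pow(-14, 2)), -1) = Pow(Mul(25, 196), -1) = Pow(4900, -1) = Rational(1, 4900)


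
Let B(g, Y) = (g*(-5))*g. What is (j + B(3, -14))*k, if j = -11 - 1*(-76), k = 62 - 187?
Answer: -2500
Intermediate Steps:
k = -125
B(g, Y) = -5*g**2 (B(g, Y) = (-5*g)*g = -5*g**2)
j = 65 (j = -11 + 76 = 65)
(j + B(3, -14))*k = (65 - 5*3**2)*(-125) = (65 - 5*9)*(-125) = (65 - 45)*(-125) = 20*(-125) = -2500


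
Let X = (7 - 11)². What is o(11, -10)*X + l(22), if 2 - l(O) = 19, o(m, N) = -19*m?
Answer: -3361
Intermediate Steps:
l(O) = -17 (l(O) = 2 - 1*19 = 2 - 19 = -17)
X = 16 (X = (-4)² = 16)
o(11, -10)*X + l(22) = -19*11*16 - 17 = -209*16 - 17 = -3344 - 17 = -3361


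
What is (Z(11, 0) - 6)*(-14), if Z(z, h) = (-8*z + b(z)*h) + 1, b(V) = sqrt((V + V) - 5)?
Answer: 1302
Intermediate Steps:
b(V) = sqrt(-5 + 2*V) (b(V) = sqrt(2*V - 5) = sqrt(-5 + 2*V))
Z(z, h) = 1 - 8*z + h*sqrt(-5 + 2*z) (Z(z, h) = (-8*z + sqrt(-5 + 2*z)*h) + 1 = (-8*z + h*sqrt(-5 + 2*z)) + 1 = 1 - 8*z + h*sqrt(-5 + 2*z))
(Z(11, 0) - 6)*(-14) = ((1 - 8*11 + 0*sqrt(-5 + 2*11)) - 6)*(-14) = ((1 - 88 + 0*sqrt(-5 + 22)) - 6)*(-14) = ((1 - 88 + 0*sqrt(17)) - 6)*(-14) = ((1 - 88 + 0) - 6)*(-14) = (-87 - 6)*(-14) = -93*(-14) = 1302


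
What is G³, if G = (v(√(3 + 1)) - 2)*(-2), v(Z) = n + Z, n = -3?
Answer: 216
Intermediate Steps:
v(Z) = -3 + Z
G = 6 (G = ((-3 + √(3 + 1)) - 2)*(-2) = ((-3 + √4) - 2)*(-2) = ((-3 + 2) - 2)*(-2) = (-1 - 2)*(-2) = -3*(-2) = 6)
G³ = 6³ = 216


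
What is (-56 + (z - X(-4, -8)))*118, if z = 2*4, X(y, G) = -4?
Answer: -5192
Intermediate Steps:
z = 8
(-56 + (z - X(-4, -8)))*118 = (-56 + (8 - 1*(-4)))*118 = (-56 + (8 + 4))*118 = (-56 + 12)*118 = -44*118 = -5192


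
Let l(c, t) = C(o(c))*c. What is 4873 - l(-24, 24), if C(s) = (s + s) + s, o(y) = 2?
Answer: 5017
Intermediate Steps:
C(s) = 3*s (C(s) = 2*s + s = 3*s)
l(c, t) = 6*c (l(c, t) = (3*2)*c = 6*c)
4873 - l(-24, 24) = 4873 - 6*(-24) = 4873 - 1*(-144) = 4873 + 144 = 5017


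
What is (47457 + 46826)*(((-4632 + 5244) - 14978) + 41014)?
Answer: 2512453384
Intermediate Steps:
(47457 + 46826)*(((-4632 + 5244) - 14978) + 41014) = 94283*((612 - 14978) + 41014) = 94283*(-14366 + 41014) = 94283*26648 = 2512453384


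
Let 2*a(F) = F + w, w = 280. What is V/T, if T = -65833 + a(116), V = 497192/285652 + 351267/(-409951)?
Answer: -25871059127/1921519152129505 ≈ -1.3464e-5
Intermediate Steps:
V = 25871059127/29275830763 (V = 497192*(1/285652) + 351267*(-1/409951) = 124298/71413 - 351267/409951 = 25871059127/29275830763 ≈ 0.88370)
a(F) = 140 + F/2 (a(F) = (F + 280)/2 = (280 + F)/2 = 140 + F/2)
T = -65635 (T = -65833 + (140 + (½)*116) = -65833 + (140 + 58) = -65833 + 198 = -65635)
V/T = (25871059127/29275830763)/(-65635) = (25871059127/29275830763)*(-1/65635) = -25871059127/1921519152129505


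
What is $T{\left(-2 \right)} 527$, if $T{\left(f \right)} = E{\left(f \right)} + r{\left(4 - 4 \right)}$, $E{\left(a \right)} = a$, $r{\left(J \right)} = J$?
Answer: $-1054$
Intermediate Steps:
$T{\left(f \right)} = f$ ($T{\left(f \right)} = f + \left(4 - 4\right) = f + 0 = f$)
$T{\left(-2 \right)} 527 = \left(-2\right) 527 = -1054$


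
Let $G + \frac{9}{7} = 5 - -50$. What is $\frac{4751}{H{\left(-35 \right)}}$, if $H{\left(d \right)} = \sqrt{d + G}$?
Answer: $\frac{4751 \sqrt{917}}{131} \approx 1098.2$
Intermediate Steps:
$G = \frac{376}{7}$ ($G = - \frac{9}{7} + \left(5 - -50\right) = - \frac{9}{7} + \left(5 + 50\right) = - \frac{9}{7} + 55 = \frac{376}{7} \approx 53.714$)
$H{\left(d \right)} = \sqrt{\frac{376}{7} + d}$ ($H{\left(d \right)} = \sqrt{d + \frac{376}{7}} = \sqrt{\frac{376}{7} + d}$)
$\frac{4751}{H{\left(-35 \right)}} = \frac{4751}{\frac{1}{7} \sqrt{2632 + 49 \left(-35\right)}} = \frac{4751}{\frac{1}{7} \sqrt{2632 - 1715}} = \frac{4751}{\frac{1}{7} \sqrt{917}} = 4751 \frac{\sqrt{917}}{131} = \frac{4751 \sqrt{917}}{131}$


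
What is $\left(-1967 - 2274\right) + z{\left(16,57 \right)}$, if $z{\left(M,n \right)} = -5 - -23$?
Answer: $-4223$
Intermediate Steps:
$z{\left(M,n \right)} = 18$ ($z{\left(M,n \right)} = -5 + 23 = 18$)
$\left(-1967 - 2274\right) + z{\left(16,57 \right)} = \left(-1967 - 2274\right) + 18 = -4241 + 18 = -4223$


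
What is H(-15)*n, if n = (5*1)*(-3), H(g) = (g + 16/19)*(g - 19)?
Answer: -137190/19 ≈ -7220.5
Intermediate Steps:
H(g) = (-19 + g)*(16/19 + g) (H(g) = (g + 16*(1/19))*(-19 + g) = (g + 16/19)*(-19 + g) = (16/19 + g)*(-19 + g) = (-19 + g)*(16/19 + g))
n = -15 (n = 5*(-3) = -15)
H(-15)*n = (-16 + (-15)**2 - 345/19*(-15))*(-15) = (-16 + 225 + 5175/19)*(-15) = (9146/19)*(-15) = -137190/19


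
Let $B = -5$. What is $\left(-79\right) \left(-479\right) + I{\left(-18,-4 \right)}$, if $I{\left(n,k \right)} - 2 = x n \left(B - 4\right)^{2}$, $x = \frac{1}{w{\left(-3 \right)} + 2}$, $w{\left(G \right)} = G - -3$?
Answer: $37114$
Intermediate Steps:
$w{\left(G \right)} = 3 + G$ ($w{\left(G \right)} = G + 3 = 3 + G$)
$x = \frac{1}{2}$ ($x = \frac{1}{\left(3 - 3\right) + 2} = \frac{1}{0 + 2} = \frac{1}{2} \approx 0.5$)
$I{\left(n,k \right)} = 2 + \frac{81 n}{2}$ ($I{\left(n,k \right)} = 2 + \frac{n}{2} \left(-5 - 4\right)^{2} = 2 + \frac{n}{2} \left(-9\right)^{2} = 2 + \frac{n}{2} \cdot 81 = 2 + \frac{81 n}{2}$)
$\left(-79\right) \left(-479\right) + I{\left(-18,-4 \right)} = \left(-79\right) \left(-479\right) + \left(2 + \frac{81}{2} \left(-18\right)\right) = 37841 + \left(2 - 729\right) = 37841 - 727 = 37114$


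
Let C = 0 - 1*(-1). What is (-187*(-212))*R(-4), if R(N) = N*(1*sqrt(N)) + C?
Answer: 39644 - 317152*I ≈ 39644.0 - 3.1715e+5*I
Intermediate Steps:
C = 1 (C = 0 + 1 = 1)
R(N) = 1 + N**(3/2) (R(N) = N*(1*sqrt(N)) + 1 = N*sqrt(N) + 1 = N**(3/2) + 1 = 1 + N**(3/2))
(-187*(-212))*R(-4) = (-187*(-212))*(1 + (-4)**(3/2)) = 39644*(1 - 8*I) = 39644 - 317152*I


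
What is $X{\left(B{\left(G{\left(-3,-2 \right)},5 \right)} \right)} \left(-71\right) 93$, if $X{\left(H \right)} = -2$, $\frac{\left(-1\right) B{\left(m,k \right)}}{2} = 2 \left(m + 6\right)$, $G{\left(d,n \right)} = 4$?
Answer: $13206$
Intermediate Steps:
$B{\left(m,k \right)} = -24 - 4 m$ ($B{\left(m,k \right)} = - 2 \cdot 2 \left(m + 6\right) = - 2 \cdot 2 \left(6 + m\right) = - 2 \left(12 + 2 m\right) = -24 - 4 m$)
$X{\left(B{\left(G{\left(-3,-2 \right)},5 \right)} \right)} \left(-71\right) 93 = \left(-2\right) \left(-71\right) 93 = 142 \cdot 93 = 13206$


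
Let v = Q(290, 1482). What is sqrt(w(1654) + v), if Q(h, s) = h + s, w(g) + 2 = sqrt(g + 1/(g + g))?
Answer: sqrt(4842217320 + 4962*sqrt(502763899))/1654 ≈ 42.552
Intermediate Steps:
w(g) = -2 + sqrt(g + 1/(2*g)) (w(g) = -2 + sqrt(g + 1/(g + g)) = -2 + sqrt(g + 1/(2*g)))
v = 1772 (v = 290 + 1482 = 1772)
sqrt(w(1654) + v) = sqrt((-2 + sqrt(2/1654 + 4*1654)/2) + 1772) = sqrt((-2 + sqrt(2*(1/1654) + 6616)/2) + 1772) = sqrt((-2 + sqrt(1/827 + 6616)/2) + 1772) = sqrt((-2 + sqrt(5471433/827)/2) + 1772) = sqrt((-2 + (3*sqrt(502763899)/827)/2) + 1772) = sqrt((-2 + 3*sqrt(502763899)/1654) + 1772) = sqrt(1770 + 3*sqrt(502763899)/1654)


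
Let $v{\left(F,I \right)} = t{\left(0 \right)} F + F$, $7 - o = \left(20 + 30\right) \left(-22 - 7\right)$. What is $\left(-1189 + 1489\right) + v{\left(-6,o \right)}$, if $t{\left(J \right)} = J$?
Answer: $294$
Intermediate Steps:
$o = 1457$ ($o = 7 - \left(20 + 30\right) \left(-22 - 7\right) = 7 - 50 \left(-29\right) = 7 - -1450 = 7 + 1450 = 1457$)
$v{\left(F,I \right)} = F$ ($v{\left(F,I \right)} = 0 F + F = 0 + F = F$)
$\left(-1189 + 1489\right) + v{\left(-6,o \right)} = \left(-1189 + 1489\right) - 6 = 300 - 6 = 294$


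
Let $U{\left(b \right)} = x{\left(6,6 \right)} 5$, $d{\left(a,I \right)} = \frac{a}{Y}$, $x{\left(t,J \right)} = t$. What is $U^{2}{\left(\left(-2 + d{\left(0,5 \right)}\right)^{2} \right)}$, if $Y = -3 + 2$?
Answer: $900$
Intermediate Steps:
$Y = -1$
$d{\left(a,I \right)} = - a$ ($d{\left(a,I \right)} = \frac{a}{-1} = a \left(-1\right) = - a$)
$U{\left(b \right)} = 30$ ($U{\left(b \right)} = 6 \cdot 5 = 30$)
$U^{2}{\left(\left(-2 + d{\left(0,5 \right)}\right)^{2} \right)} = 30^{2} = 900$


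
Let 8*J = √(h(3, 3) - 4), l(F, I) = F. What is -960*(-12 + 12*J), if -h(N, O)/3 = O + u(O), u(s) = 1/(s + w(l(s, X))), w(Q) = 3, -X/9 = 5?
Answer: 11520 - 2160*I*√6 ≈ 11520.0 - 5290.9*I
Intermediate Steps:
X = -45 (X = -9*5 = -45)
u(s) = 1/(3 + s) (u(s) = 1/(s + 3) = 1/(3 + s))
h(N, O) = -3*O - 3/(3 + O) (h(N, O) = -3*(O + 1/(3 + O)) = -3*O - 3/(3 + O))
J = 3*I*√6/16 (J = √(3*(-1 - 1*3*(3 + 3))/(3 + 3) - 4)/8 = √(3*(-1 - 1*3*6)/6 - 4)/8 = √(3*(⅙)*(-1 - 18) - 4)/8 = √(3*(⅙)*(-19) - 4)/8 = √(-19/2 - 4)/8 = √(-27/2)/8 = (3*I*√6/2)/8 = 3*I*√6/16 ≈ 0.45928*I)
-960*(-12 + 12*J) = -960*(-12 + 12*(3*I*√6/16)) = -960*(-12 + 9*I*√6/4) = 11520 - 2160*I*√6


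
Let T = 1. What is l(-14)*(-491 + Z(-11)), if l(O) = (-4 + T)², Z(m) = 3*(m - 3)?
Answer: -4797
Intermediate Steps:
Z(m) = -9 + 3*m (Z(m) = 3*(-3 + m) = -9 + 3*m)
l(O) = 9 (l(O) = (-4 + 1)² = (-3)² = 9)
l(-14)*(-491 + Z(-11)) = 9*(-491 + (-9 + 3*(-11))) = 9*(-491 + (-9 - 33)) = 9*(-491 - 42) = 9*(-533) = -4797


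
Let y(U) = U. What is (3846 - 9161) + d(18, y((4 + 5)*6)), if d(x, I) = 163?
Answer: -5152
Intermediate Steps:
(3846 - 9161) + d(18, y((4 + 5)*6)) = (3846 - 9161) + 163 = -5315 + 163 = -5152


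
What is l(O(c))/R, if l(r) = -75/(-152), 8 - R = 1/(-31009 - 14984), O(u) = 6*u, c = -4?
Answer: 689895/11185528 ≈ 0.061677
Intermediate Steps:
R = 367945/45993 (R = 8 - 1/(-31009 - 14984) = 8 - 1/(-45993) = 8 - 1*(-1/45993) = 8 + 1/45993 = 367945/45993 ≈ 8.0000)
l(r) = 75/152 (l(r) = -75*(-1/152) = 75/152)
l(O(c))/R = 75/(152*(367945/45993)) = (75/152)*(45993/367945) = 689895/11185528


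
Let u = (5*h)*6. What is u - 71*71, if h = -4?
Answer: -5161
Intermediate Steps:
u = -120 (u = (5*(-4))*6 = -20*6 = -120)
u - 71*71 = -120 - 71*71 = -120 - 5041 = -5161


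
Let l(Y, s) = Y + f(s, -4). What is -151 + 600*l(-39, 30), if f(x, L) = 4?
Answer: -21151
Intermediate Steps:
l(Y, s) = 4 + Y (l(Y, s) = Y + 4 = 4 + Y)
-151 + 600*l(-39, 30) = -151 + 600*(4 - 39) = -151 + 600*(-35) = -151 - 21000 = -21151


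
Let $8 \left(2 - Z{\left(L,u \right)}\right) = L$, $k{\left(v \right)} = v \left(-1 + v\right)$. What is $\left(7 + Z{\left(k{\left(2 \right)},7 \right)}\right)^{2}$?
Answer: $\frac{1225}{16} \approx 76.563$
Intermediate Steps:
$Z{\left(L,u \right)} = 2 - \frac{L}{8}$
$\left(7 + Z{\left(k{\left(2 \right)},7 \right)}\right)^{2} = \left(7 + \left(2 - \frac{2 \left(-1 + 2\right)}{8}\right)\right)^{2} = \left(7 + \left(2 - \frac{2 \cdot 1}{8}\right)\right)^{2} = \left(7 + \left(2 - \frac{1}{4}\right)\right)^{2} = \left(7 + \frac{7}{4}\right)^{2} = \left(\frac{35}{4}\right)^{2} = \frac{1225}{16}$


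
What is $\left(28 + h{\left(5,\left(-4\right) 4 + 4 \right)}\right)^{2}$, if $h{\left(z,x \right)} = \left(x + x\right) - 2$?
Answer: $4$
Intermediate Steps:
$h{\left(z,x \right)} = -2 + 2 x$ ($h{\left(z,x \right)} = 2 x - 2 = -2 + 2 x$)
$\left(28 + h{\left(5,\left(-4\right) 4 + 4 \right)}\right)^{2} = \left(28 + \left(-2 + 2 \left(\left(-4\right) 4 + 4\right)\right)\right)^{2} = \left(28 + \left(-2 + 2 \left(-16 + 4\right)\right)\right)^{2} = \left(28 + \left(-2 + 2 \left(-12\right)\right)\right)^{2} = \left(28 - 26\right)^{2} = 2^{2} = 4$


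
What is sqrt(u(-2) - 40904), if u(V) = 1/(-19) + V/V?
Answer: I*sqrt(14766002)/19 ≈ 202.25*I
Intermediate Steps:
u(V) = 18/19 (u(V) = 1*(-1/19) + 1 = -1/19 + 1 = 18/19)
sqrt(u(-2) - 40904) = sqrt(18/19 - 40904) = sqrt(-777158/19) = I*sqrt(14766002)/19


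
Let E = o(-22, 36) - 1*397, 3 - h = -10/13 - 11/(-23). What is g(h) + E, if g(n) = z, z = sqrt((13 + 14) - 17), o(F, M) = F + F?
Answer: -441 + sqrt(10) ≈ -437.84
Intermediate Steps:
o(F, M) = 2*F
z = sqrt(10) (z = sqrt(27 - 17) = sqrt(10) ≈ 3.1623)
h = 984/299 (h = 3 - (-10/13 - 11/(-23)) = 3 - (-10*1/13 - 11*(-1/23)) = 3 - (-10/13 + 11/23) = 3 - 1*(-87/299) = 3 + 87/299 = 984/299 ≈ 3.2910)
g(n) = sqrt(10)
E = -441 (E = 2*(-22) - 1*397 = -44 - 397 = -441)
g(h) + E = sqrt(10) - 441 = -441 + sqrt(10)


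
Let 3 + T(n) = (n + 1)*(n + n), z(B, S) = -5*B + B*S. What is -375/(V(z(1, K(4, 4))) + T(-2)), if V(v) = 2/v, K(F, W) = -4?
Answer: -3375/7 ≈ -482.14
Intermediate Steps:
T(n) = -3 + 2*n*(1 + n) (T(n) = -3 + (n + 1)*(n + n) = -3 + (1 + n)*(2*n) = -3 + 2*n*(1 + n))
-375/(V(z(1, K(4, 4))) + T(-2)) = -375/(2/((1*(-5 - 4))) + (-3 + 2*(-2) + 2*(-2)**2)) = -375/(2/((1*(-9))) + (-3 - 4 + 2*4)) = -375/(2/(-9) + (-3 - 4 + 8)) = -375/(2*(-1/9) + 1) = -375/(-2/9 + 1) = -375/(7/9) = (9/7)*(-375) = -3375/7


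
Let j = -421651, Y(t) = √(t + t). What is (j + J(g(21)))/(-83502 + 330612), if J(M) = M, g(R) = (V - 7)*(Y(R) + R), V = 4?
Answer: -210857/123555 - √42/82370 ≈ -1.7067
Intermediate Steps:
Y(t) = √2*√t (Y(t) = √(2*t) = √2*√t)
g(R) = -3*R - 3*√2*√R (g(R) = (4 - 7)*(√2*√R + R) = -3*(R + √2*√R) = -3*R - 3*√2*√R)
(j + J(g(21)))/(-83502 + 330612) = (-421651 + (-3*21 - 3*√2*√21))/(-83502 + 330612) = (-421651 + (-63 - 3*√42))/247110 = (-421714 - 3*√42)*(1/247110) = -210857/123555 - √42/82370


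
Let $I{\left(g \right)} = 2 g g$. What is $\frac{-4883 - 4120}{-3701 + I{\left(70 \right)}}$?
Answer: $- \frac{3001}{2033} \approx -1.4761$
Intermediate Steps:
$I{\left(g \right)} = 2 g^{2}$
$\frac{-4883 - 4120}{-3701 + I{\left(70 \right)}} = \frac{-4883 - 4120}{-3701 + 2 \cdot 70^{2}} = - \frac{9003}{-3701 + 2 \cdot 4900} = - \frac{9003}{-3701 + 9800} = - \frac{9003}{6099} = \left(-9003\right) \frac{1}{6099} = - \frac{3001}{2033}$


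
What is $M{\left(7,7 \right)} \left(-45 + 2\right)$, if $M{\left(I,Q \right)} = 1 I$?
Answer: $-301$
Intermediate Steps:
$M{\left(I,Q \right)} = I$
$M{\left(7,7 \right)} \left(-45 + 2\right) = 7 \left(-45 + 2\right) = 7 \left(-43\right) = -301$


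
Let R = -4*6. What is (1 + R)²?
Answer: 529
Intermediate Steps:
R = -24
(1 + R)² = (1 - 24)² = (-23)² = 529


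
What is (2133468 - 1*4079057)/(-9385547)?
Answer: 1945589/9385547 ≈ 0.20730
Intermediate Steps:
(2133468 - 1*4079057)/(-9385547) = (2133468 - 4079057)*(-1/9385547) = -1945589*(-1/9385547) = 1945589/9385547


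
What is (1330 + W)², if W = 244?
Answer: 2477476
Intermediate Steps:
(1330 + W)² = (1330 + 244)² = 1574² = 2477476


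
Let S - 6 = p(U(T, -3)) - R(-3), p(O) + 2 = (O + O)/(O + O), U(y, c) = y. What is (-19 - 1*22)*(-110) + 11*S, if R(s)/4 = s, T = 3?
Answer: 4697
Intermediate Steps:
p(O) = -1 (p(O) = -2 + (O + O)/(O + O) = -2 + (2*O)/((2*O)) = -2 + (2*O)*(1/(2*O)) = -2 + 1 = -1)
R(s) = 4*s
S = 17 (S = 6 + (-1 - 4*(-3)) = 6 + (-1 - 1*(-12)) = 6 + (-1 + 12) = 6 + 11 = 17)
(-19 - 1*22)*(-110) + 11*S = (-19 - 1*22)*(-110) + 11*17 = (-19 - 22)*(-110) + 187 = -41*(-110) + 187 = 4510 + 187 = 4697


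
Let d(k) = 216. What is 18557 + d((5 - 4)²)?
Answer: 18773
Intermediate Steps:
18557 + d((5 - 4)²) = 18557 + 216 = 18773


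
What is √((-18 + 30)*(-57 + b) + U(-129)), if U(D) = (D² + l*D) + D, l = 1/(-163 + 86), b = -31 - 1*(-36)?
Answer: 9*√1163085/77 ≈ 126.05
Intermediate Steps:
b = 5 (b = -31 + 36 = 5)
l = -1/77 (l = 1/(-77) = -1/77 ≈ -0.012987)
U(D) = D² + 76*D/77 (U(D) = (D² - D/77) + D = D² + 76*D/77)
√((-18 + 30)*(-57 + b) + U(-129)) = √((-18 + 30)*(-57 + 5) + (1/77)*(-129)*(76 + 77*(-129))) = √(12*(-52) + (1/77)*(-129)*(76 - 9933)) = √(-624 + (1/77)*(-129)*(-9857)) = √(-624 + 1271553/77) = √(1223505/77) = 9*√1163085/77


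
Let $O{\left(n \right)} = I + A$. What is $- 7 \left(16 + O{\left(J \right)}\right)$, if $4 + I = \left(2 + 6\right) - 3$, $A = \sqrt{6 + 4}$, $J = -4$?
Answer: $-119 - 7 \sqrt{10} \approx -141.14$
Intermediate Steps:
$A = \sqrt{10} \approx 3.1623$
$I = 1$ ($I = -4 + \left(\left(2 + 6\right) - 3\right) = -4 + \left(8 - 3\right) = -4 + 5 = 1$)
$O{\left(n \right)} = 1 + \sqrt{10}$
$- 7 \left(16 + O{\left(J \right)}\right) = - 7 \left(16 + \left(1 + \sqrt{10}\right)\right) = - 7 \left(17 + \sqrt{10}\right) = -119 - 7 \sqrt{10}$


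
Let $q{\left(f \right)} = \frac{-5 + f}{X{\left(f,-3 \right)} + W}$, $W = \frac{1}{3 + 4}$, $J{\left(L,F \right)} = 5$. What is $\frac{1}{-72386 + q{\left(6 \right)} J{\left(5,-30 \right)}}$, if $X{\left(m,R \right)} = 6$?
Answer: $- \frac{43}{3112563} \approx -1.3815 \cdot 10^{-5}$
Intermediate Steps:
$W = \frac{1}{7} \approx 0.14286$
$q{\left(f \right)} = - \frac{35}{43} + \frac{7 f}{43}$ ($q{\left(f \right)} = \frac{-5 + f}{6 + \frac{1}{7}} = \frac{-5 + f}{\frac{43}{7}} = \left(-5 + f\right) \frac{7}{43} = - \frac{35}{43} + \frac{7 f}{43}$)
$\frac{1}{-72386 + q{\left(6 \right)} J{\left(5,-30 \right)}} = \frac{1}{-72386 + \left(- \frac{35}{43} + \frac{7}{43} \cdot 6\right) 5} = \frac{1}{-72386 + \left(- \frac{35}{43} + \frac{42}{43}\right) 5} = \frac{1}{-72386 + \frac{7}{43} \cdot 5} = \frac{1}{-72386 + \frac{35}{43}} = \frac{1}{- \frac{3112563}{43}} = - \frac{43}{3112563}$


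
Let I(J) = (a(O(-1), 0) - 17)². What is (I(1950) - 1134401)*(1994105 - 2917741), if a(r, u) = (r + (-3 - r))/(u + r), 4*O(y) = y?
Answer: 1047750511136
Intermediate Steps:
O(y) = y/4
a(r, u) = -3/(r + u)
I(J) = 25 (I(J) = (-3/((¼)*(-1) + 0) - 17)² = (-3/(-¼ + 0) - 17)² = (-3/(-¼) - 17)² = (-3*(-4) - 17)² = (12 - 17)² = (-5)² = 25)
(I(1950) - 1134401)*(1994105 - 2917741) = (25 - 1134401)*(1994105 - 2917741) = -1134376*(-923636) = 1047750511136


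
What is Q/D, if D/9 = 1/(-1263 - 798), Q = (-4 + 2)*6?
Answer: 2748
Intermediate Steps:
Q = -12 (Q = -2*6 = -12)
D = -1/229 (D = 9/(-1263 - 798) = 9/(-2061) = 9*(-1/2061) = -1/229 ≈ -0.0043668)
Q/D = -12/(-1/229) = -12*(-229) = 2748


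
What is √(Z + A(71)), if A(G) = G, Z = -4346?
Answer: 15*I*√19 ≈ 65.384*I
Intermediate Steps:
√(Z + A(71)) = √(-4346 + 71) = √(-4275) = 15*I*√19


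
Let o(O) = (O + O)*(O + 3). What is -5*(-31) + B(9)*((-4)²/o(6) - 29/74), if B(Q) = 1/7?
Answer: 2167343/13986 ≈ 154.97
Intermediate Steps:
B(Q) = ⅐
o(O) = 2*O*(3 + O) (o(O) = (2*O)*(3 + O) = 2*O*(3 + O))
-5*(-31) + B(9)*((-4)²/o(6) - 29/74) = -5*(-31) + ((-4)²/((2*6*(3 + 6))) - 29/74)/7 = 155 + (16/((2*6*9)) - 29*1/74)/7 = 155 + (16/108 - 29/74)/7 = 155 + (16*(1/108) - 29/74)/7 = 155 + (4/27 - 29/74)/7 = 155 + (⅐)*(-487/1998) = 155 - 487/13986 = 2167343/13986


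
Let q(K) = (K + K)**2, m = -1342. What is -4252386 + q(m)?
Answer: 2951470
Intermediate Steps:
q(K) = 4*K**2 (q(K) = (2*K)**2 = 4*K**2)
-4252386 + q(m) = -4252386 + 4*(-1342)**2 = -4252386 + 4*1800964 = -4252386 + 7203856 = 2951470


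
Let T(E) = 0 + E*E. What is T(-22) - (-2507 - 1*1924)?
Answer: 4915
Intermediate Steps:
T(E) = E**2 (T(E) = 0 + E**2 = E**2)
T(-22) - (-2507 - 1*1924) = (-22)**2 - (-2507 - 1*1924) = 484 - (-2507 - 1924) = 484 - 1*(-4431) = 484 + 4431 = 4915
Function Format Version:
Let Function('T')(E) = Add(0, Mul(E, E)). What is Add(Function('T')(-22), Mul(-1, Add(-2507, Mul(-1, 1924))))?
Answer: 4915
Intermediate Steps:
Function('T')(E) = Pow(E, 2) (Function('T')(E) = Add(0, Pow(E, 2)) = Pow(E, 2))
Add(Function('T')(-22), Mul(-1, Add(-2507, Mul(-1, 1924)))) = Add(Pow(-22, 2), Mul(-1, Add(-2507, Mul(-1, 1924)))) = Add(484, Mul(-1, Add(-2507, -1924))) = Add(484, Mul(-1, -4431)) = Add(484, 4431) = 4915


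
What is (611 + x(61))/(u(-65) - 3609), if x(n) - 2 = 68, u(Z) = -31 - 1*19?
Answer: -681/3659 ≈ -0.18612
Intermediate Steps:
u(Z) = -50 (u(Z) = -31 - 19 = -50)
x(n) = 70 (x(n) = 2 + 68 = 70)
(611 + x(61))/(u(-65) - 3609) = (611 + 70)/(-50 - 3609) = 681/(-3659) = 681*(-1/3659) = -681/3659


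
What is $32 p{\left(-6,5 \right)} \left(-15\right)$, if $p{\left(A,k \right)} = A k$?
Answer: $14400$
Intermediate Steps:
$32 p{\left(-6,5 \right)} \left(-15\right) = 32 \left(\left(-6\right) 5\right) \left(-15\right) = 32 \left(-30\right) \left(-15\right) = \left(-960\right) \left(-15\right) = 14400$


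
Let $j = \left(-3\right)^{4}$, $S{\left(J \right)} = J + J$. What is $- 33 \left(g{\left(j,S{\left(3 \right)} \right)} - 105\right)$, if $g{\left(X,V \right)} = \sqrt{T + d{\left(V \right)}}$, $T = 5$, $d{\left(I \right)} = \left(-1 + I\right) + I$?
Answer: $3333$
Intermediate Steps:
$S{\left(J \right)} = 2 J$
$d{\left(I \right)} = -1 + 2 I$
$j = 81$
$g{\left(X,V \right)} = \sqrt{4 + 2 V}$ ($g{\left(X,V \right)} = \sqrt{5 + \left(-1 + 2 V\right)} = \sqrt{4 + 2 V}$)
$- 33 \left(g{\left(j,S{\left(3 \right)} \right)} - 105\right) = - 33 \left(\sqrt{4 + 2 \cdot 2 \cdot 3} - 105\right) = - 33 \left(\sqrt{4 + 2 \cdot 6} - 105\right) = - 33 \left(\sqrt{4 + 12} - 105\right) = - 33 \left(\sqrt{16} - 105\right) = - 33 \left(4 - 105\right) = \left(-33\right) \left(-101\right) = 3333$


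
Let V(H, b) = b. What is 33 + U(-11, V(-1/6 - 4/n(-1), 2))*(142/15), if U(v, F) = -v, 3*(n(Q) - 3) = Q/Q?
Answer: 2057/15 ≈ 137.13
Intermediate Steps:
n(Q) = 10/3 (n(Q) = 3 + (Q/Q)/3 = 3 + (1/3)*1 = 3 + 1/3 = 10/3)
33 + U(-11, V(-1/6 - 4/n(-1), 2))*(142/15) = 33 + (-1*(-11))*(142/15) = 33 + 11*(142*(1/15)) = 33 + 11*(142/15) = 33 + 1562/15 = 2057/15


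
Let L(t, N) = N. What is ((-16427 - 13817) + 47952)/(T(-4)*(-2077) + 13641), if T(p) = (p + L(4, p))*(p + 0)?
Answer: -17708/52823 ≈ -0.33523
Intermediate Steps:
T(p) = 2*p**2 (T(p) = (p + p)*(p + 0) = (2*p)*p = 2*p**2)
((-16427 - 13817) + 47952)/(T(-4)*(-2077) + 13641) = ((-16427 - 13817) + 47952)/((2*(-4)**2)*(-2077) + 13641) = (-30244 + 47952)/((2*16)*(-2077) + 13641) = 17708/(32*(-2077) + 13641) = 17708/(-66464 + 13641) = 17708/(-52823) = 17708*(-1/52823) = -17708/52823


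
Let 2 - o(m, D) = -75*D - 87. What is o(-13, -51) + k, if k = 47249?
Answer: 43513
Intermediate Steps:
o(m, D) = 89 + 75*D (o(m, D) = 2 - (-75*D - 87) = 2 - (-87 - 75*D) = 2 + (87 + 75*D) = 89 + 75*D)
o(-13, -51) + k = (89 + 75*(-51)) + 47249 = (89 - 3825) + 47249 = -3736 + 47249 = 43513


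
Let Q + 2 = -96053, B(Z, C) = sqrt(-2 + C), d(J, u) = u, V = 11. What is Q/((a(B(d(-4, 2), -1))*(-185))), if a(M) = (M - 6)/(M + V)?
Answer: 19211*(sqrt(3) - 11*I)/(37*(sqrt(3) + 6*I)) ≈ -838.73 - 392.01*I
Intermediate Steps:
a(M) = (-6 + M)/(11 + M) (a(M) = (M - 6)/(M + 11) = (-6 + M)/(11 + M))
Q = -96055 (Q = -2 - 96053 = -96055)
Q/((a(B(d(-4, 2), -1))*(-185))) = -96055*(-(11 + sqrt(-2 - 1))/(185*(-6 + sqrt(-2 - 1)))) = -96055*(-(11 + sqrt(-3))/(185*(-6 + sqrt(-3)))) = -96055*(-(11 + I*sqrt(3))/(185*(-6 + I*sqrt(3)))) = -(-19211)*(11 + I*sqrt(3))/(37*(-6 + I*sqrt(3))) = 19211*(11 + I*sqrt(3))/(37*(-6 + I*sqrt(3)))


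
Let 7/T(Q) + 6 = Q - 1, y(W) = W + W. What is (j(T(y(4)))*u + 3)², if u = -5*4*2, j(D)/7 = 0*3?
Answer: 9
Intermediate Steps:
y(W) = 2*W
T(Q) = 7/(-7 + Q) (T(Q) = 7/(-6 + (Q - 1)) = 7/(-6 + (-1 + Q)) = 7/(-7 + Q))
j(D) = 0 (j(D) = 7*(0*3) = 7*0 = 0)
u = -40 (u = -20*2 = -40)
(j(T(y(4)))*u + 3)² = (0*(-40) + 3)² = (0 + 3)² = 3² = 9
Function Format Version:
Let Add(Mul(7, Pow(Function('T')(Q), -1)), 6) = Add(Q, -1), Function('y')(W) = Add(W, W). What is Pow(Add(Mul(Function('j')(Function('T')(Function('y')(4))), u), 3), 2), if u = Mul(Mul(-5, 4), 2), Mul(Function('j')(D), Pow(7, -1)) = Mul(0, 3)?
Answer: 9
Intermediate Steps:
Function('y')(W) = Mul(2, W)
Function('T')(Q) = Mul(7, Pow(Add(-7, Q), -1)) (Function('T')(Q) = Mul(7, Pow(Add(-6, Add(Q, -1)), -1)) = Mul(7, Pow(Add(-6, Add(-1, Q)), -1)) = Mul(7, Pow(Add(-7, Q), -1)))
Function('j')(D) = 0 (Function('j')(D) = Mul(7, Mul(0, 3)) = Mul(7, 0) = 0)
u = -40 (u = Mul(-20, 2) = -40)
Pow(Add(Mul(Function('j')(Function('T')(Function('y')(4))), u), 3), 2) = Pow(Add(Mul(0, -40), 3), 2) = Pow(Add(0, 3), 2) = Pow(3, 2) = 9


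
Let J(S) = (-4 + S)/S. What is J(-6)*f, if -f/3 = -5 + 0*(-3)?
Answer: 25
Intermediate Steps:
J(S) = (-4 + S)/S
f = 15 (f = -3*(-5 + 0*(-3)) = -3*(-5 + 0) = -3*(-5) = 15)
J(-6)*f = ((-4 - 6)/(-6))*15 = -⅙*(-10)*15 = (5/3)*15 = 25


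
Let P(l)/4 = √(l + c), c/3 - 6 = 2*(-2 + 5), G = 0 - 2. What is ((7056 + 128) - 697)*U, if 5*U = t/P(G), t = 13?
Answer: 84331*√34/680 ≈ 723.13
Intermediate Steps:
G = -2
c = 36 (c = 18 + 3*(2*(-2 + 5)) = 18 + 3*(2*3) = 18 + 3*6 = 18 + 18 = 36)
P(l) = 4*√(36 + l) (P(l) = 4*√(l + 36) = 4*√(36 + l))
U = 13*√34/680 (U = (13/((4*√(36 - 2))))/5 = (13/((4*√34)))/5 = (13*(√34/136))/5 = (13*√34/136)/5 = 13*√34/680 ≈ 0.11147)
((7056 + 128) - 697)*U = ((7056 + 128) - 697)*(13*√34/680) = (7184 - 697)*(13*√34/680) = 6487*(13*√34/680) = 84331*√34/680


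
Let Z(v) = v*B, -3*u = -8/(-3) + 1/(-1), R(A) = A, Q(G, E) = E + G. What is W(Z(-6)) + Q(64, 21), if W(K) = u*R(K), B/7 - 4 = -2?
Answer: 395/3 ≈ 131.67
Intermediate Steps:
u = -5/9 (u = -(-8/(-3) + 1/(-1))/3 = -(-8*(-⅓) + 1*(-1))/3 = -(8/3 - 1)/3 = -⅓*5/3 = -5/9 ≈ -0.55556)
B = 14 (B = 28 + 7*(-2) = 28 - 14 = 14)
Z(v) = 14*v (Z(v) = v*14 = 14*v)
W(K) = -5*K/9
W(Z(-6)) + Q(64, 21) = -70*(-6)/9 + (21 + 64) = -5/9*(-84) + 85 = 140/3 + 85 = 395/3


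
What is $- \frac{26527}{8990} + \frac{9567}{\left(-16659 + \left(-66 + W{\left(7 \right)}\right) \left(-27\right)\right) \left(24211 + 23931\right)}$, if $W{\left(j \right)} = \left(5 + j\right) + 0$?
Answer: $- \frac{539242170749}{182748355905} \approx -2.9507$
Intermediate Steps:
$W{\left(j \right)} = 5 + j$
$- \frac{26527}{8990} + \frac{9567}{\left(-16659 + \left(-66 + W{\left(7 \right)}\right) \left(-27\right)\right) \left(24211 + 23931\right)} = - \frac{26527}{8990} + \frac{9567}{\left(-16659 + \left(-66 + \left(5 + 7\right)\right) \left(-27\right)\right) \left(24211 + 23931\right)} = \left(-26527\right) \frac{1}{8990} + \frac{9567}{\left(-16659 + \left(-66 + 12\right) \left(-27\right)\right) 48142} = - \frac{26527}{8990} + \frac{9567}{\left(-16659 - -1458\right) 48142} = - \frac{26527}{8990} + \frac{9567}{\left(-16659 + 1458\right) 48142} = - \frac{26527}{8990} + \frac{9567}{\left(-15201\right) 48142} = - \frac{26527}{8990} + \frac{9567}{-731806542} = - \frac{26527}{8990} + 9567 \left(- \frac{1}{731806542}\right) = - \frac{26527}{8990} - \frac{1063}{81311838} = - \frac{539242170749}{182748355905}$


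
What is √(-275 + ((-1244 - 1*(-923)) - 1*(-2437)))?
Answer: √1841 ≈ 42.907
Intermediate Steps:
√(-275 + ((-1244 - 1*(-923)) - 1*(-2437))) = √(-275 + ((-1244 + 923) + 2437)) = √(-275 + (-321 + 2437)) = √(-275 + 2116) = √1841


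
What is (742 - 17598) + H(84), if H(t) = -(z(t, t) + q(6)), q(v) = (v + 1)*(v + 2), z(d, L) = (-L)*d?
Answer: -9856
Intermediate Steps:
z(d, L) = -L*d
q(v) = (1 + v)*(2 + v)
H(t) = -56 + t**2 (H(t) = -(-t*t + (2 + 6**2 + 3*6)) = -(-t**2 + (2 + 36 + 18)) = -(-t**2 + 56) = -(56 - t**2) = -56 + t**2)
(742 - 17598) + H(84) = (742 - 17598) + (-56 + 84**2) = -16856 + (-56 + 7056) = -16856 + 7000 = -9856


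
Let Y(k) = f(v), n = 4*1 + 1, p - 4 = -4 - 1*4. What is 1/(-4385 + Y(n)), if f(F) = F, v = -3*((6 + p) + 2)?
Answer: -1/4397 ≈ -0.00022743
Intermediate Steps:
p = -4 (p = 4 + (-4 - 1*4) = 4 + (-4 - 4) = 4 - 8 = -4)
n = 5 (n = 4 + 1 = 5)
v = -12 (v = -3*((6 - 4) + 2) = -3*(2 + 2) = -3*4 = -12)
Y(k) = -12
1/(-4385 + Y(n)) = 1/(-4385 - 12) = 1/(-4397) = -1/4397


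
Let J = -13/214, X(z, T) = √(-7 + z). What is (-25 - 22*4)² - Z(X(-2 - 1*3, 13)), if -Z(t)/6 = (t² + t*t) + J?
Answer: 1350836/107 ≈ 12625.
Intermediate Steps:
J = -13/214 (J = -13*1/214 = -13/214 ≈ -0.060748)
Z(t) = 39/107 - 12*t² (Z(t) = -6*((t² + t*t) - 13/214) = -6*((t² + t²) - 13/214) = -6*(2*t² - 13/214) = -6*(-13/214 + 2*t²) = 39/107 - 12*t²)
(-25 - 22*4)² - Z(X(-2 - 1*3, 13)) = (-25 - 22*4)² - (39/107 - (-108 - 36)) = (-25 - 88)² - (39/107 - 12*(√(-7 + (-2 - 3)))²) = (-113)² - (39/107 - 12*(√(-7 - 5))²) = 12769 - (39/107 - 12*(√(-12))²) = 12769 - (39/107 - 12*(2*I*√3)²) = 12769 - (39/107 - 12*(-12)) = 12769 - (39/107 + 144) = 12769 - 1*15447/107 = 12769 - 15447/107 = 1350836/107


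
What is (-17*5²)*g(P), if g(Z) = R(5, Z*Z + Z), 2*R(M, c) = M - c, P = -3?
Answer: 425/2 ≈ 212.50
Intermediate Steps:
R(M, c) = M/2 - c/2 (R(M, c) = (M - c)/2 = M/2 - c/2)
g(Z) = 5/2 - Z/2 - Z²/2 (g(Z) = (½)*5 - (Z*Z + Z)/2 = 5/2 - (Z² + Z)/2 = 5/2 - (Z + Z²)/2 = 5/2 + (-Z/2 - Z²/2) = 5/2 - Z/2 - Z²/2)
(-17*5²)*g(P) = (-17*5²)*(5/2 - ½*(-3)*(1 - 3)) = (-17*25)*(5/2 - ½*(-3)*(-2)) = -425*(5/2 - 3) = -425*(-½) = 425/2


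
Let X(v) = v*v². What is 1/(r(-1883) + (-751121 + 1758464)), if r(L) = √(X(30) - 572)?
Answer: 1007343/1014739893221 - 2*√6607/1014739893221 ≈ 9.9255e-7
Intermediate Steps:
X(v) = v³
r(L) = 2*√6607 (r(L) = √(30³ - 572) = √(27000 - 572) = √26428 = 2*√6607)
1/(r(-1883) + (-751121 + 1758464)) = 1/(2*√6607 + (-751121 + 1758464)) = 1/(2*√6607 + 1007343) = 1/(1007343 + 2*√6607)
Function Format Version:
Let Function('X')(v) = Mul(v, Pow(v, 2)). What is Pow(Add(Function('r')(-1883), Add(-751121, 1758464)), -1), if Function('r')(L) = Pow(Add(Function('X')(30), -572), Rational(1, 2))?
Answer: Add(Rational(1007343, 1014739893221), Mul(Rational(-2, 1014739893221), Pow(6607, Rational(1, 2)))) ≈ 9.9255e-7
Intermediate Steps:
Function('X')(v) = Pow(v, 3)
Function('r')(L) = Mul(2, Pow(6607, Rational(1, 2))) (Function('r')(L) = Pow(Add(Pow(30, 3), -572), Rational(1, 2)) = Pow(Add(27000, -572), Rational(1, 2)) = Pow(26428, Rational(1, 2)) = Mul(2, Pow(6607, Rational(1, 2))))
Pow(Add(Function('r')(-1883), Add(-751121, 1758464)), -1) = Pow(Add(Mul(2, Pow(6607, Rational(1, 2))), Add(-751121, 1758464)), -1) = Pow(Add(Mul(2, Pow(6607, Rational(1, 2))), 1007343), -1) = Pow(Add(1007343, Mul(2, Pow(6607, Rational(1, 2)))), -1)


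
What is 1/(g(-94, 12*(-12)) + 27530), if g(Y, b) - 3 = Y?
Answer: 1/27439 ≈ 3.6444e-5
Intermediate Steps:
g(Y, b) = 3 + Y
1/(g(-94, 12*(-12)) + 27530) = 1/((3 - 94) + 27530) = 1/(-91 + 27530) = 1/27439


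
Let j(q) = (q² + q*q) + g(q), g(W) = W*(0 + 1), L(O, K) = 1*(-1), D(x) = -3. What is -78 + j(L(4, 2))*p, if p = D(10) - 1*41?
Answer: -122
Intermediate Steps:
L(O, K) = -1
g(W) = W (g(W) = W*1 = W)
j(q) = q + 2*q² (j(q) = (q² + q*q) + q = (q² + q²) + q = 2*q² + q = q + 2*q²)
p = -44 (p = -3 - 1*41 = -3 - 41 = -44)
-78 + j(L(4, 2))*p = -78 - (1 + 2*(-1))*(-44) = -78 - (1 - 2)*(-44) = -78 - 1*(-1)*(-44) = -78 + 1*(-44) = -78 - 44 = -122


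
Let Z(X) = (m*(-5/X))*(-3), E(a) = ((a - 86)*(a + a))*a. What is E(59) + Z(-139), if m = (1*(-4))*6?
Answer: -26128026/139 ≈ -1.8797e+5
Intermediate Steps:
m = -24 (m = -4*6 = -24)
E(a) = 2*a²*(-86 + a) (E(a) = ((-86 + a)*(2*a))*a = (2*a*(-86 + a))*a = 2*a²*(-86 + a))
Z(X) = -360/X (Z(X) = -(-120)/X*(-3) = (120/X)*(-3) = -360/X)
E(59) + Z(-139) = 2*59²*(-86 + 59) - 360/(-139) = 2*3481*(-27) - 360*(-1/139) = -187974 + 360/139 = -26128026/139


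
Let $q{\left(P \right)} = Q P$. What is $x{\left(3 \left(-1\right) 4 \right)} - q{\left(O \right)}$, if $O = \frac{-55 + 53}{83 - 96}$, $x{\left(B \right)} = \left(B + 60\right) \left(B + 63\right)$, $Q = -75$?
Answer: $\frac{31974}{13} \approx 2459.5$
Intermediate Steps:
$x{\left(B \right)} = \left(60 + B\right) \left(63 + B\right)$
$O = \frac{2}{13}$ ($O = - \frac{2}{-13} = \left(-2\right) \left(- \frac{1}{13}\right) = \frac{2}{13} \approx 0.15385$)
$q{\left(P \right)} = - 75 P$
$x{\left(3 \left(-1\right) 4 \right)} - q{\left(O \right)} = \left(3780 + \left(3 \left(-1\right) 4\right)^{2} + 123 \cdot 3 \left(-1\right) 4\right) - \left(-75\right) \frac{2}{13} = \left(3780 + \left(\left(-3\right) 4\right)^{2} + 123 \left(\left(-3\right) 4\right)\right) - - \frac{150}{13} = \left(3780 + \left(-12\right)^{2} + 123 \left(-12\right)\right) + \frac{150}{13} = \left(3780 + 144 - 1476\right) + \frac{150}{13} = 2448 + \frac{150}{13} = \frac{31974}{13}$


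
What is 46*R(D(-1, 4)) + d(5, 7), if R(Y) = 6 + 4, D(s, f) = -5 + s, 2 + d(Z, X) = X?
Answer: 465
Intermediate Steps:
d(Z, X) = -2 + X
R(Y) = 10
46*R(D(-1, 4)) + d(5, 7) = 46*10 + (-2 + 7) = 460 + 5 = 465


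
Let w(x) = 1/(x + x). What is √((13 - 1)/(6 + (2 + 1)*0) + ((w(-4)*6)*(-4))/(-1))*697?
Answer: 697*I ≈ 697.0*I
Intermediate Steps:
w(x) = 1/(2*x)
√((13 - 1)/(6 + (2 + 1)*0) + ((w(-4)*6)*(-4))/(-1))*697 = √((13 - 1)/(6 + (2 + 1)*0) + ((((½)/(-4))*6)*(-4))/(-1))*697 = √(12/(6 + 3*0) + ((((½)*(-¼))*6)*(-4))*(-1))*697 = √(12/(6 + 0) + (-⅛*6*(-4))*(-1))*697 = √(12/6 - ¾*(-4)*(-1))*697 = √(12*(⅙) + 3*(-1))*697 = √(2 - 3)*697 = √(-1)*697 = I*697 = 697*I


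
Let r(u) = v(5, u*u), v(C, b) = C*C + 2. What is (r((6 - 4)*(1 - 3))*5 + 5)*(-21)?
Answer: -2940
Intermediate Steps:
v(C, b) = 2 + C² (v(C, b) = C² + 2 = 2 + C²)
r(u) = 27 (r(u) = 2 + 5² = 2 + 25 = 27)
(r((6 - 4)*(1 - 3))*5 + 5)*(-21) = (27*5 + 5)*(-21) = (135 + 5)*(-21) = 140*(-21) = -2940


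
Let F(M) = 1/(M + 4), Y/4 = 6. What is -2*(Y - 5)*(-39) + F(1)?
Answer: 7411/5 ≈ 1482.2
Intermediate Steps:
Y = 24 (Y = 4*6 = 24)
F(M) = 1/(4 + M)
-2*(Y - 5)*(-39) + F(1) = -2*(24 - 5)*(-39) + 1/(4 + 1) = -2*19*(-39) + 1/5 = -38*(-39) + ⅕ = 1482 + ⅕ = 7411/5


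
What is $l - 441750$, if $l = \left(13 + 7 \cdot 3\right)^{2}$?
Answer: $-440594$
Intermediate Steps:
$l = 1156$ ($l = \left(13 + 21\right)^{2} = 34^{2} = 1156$)
$l - 441750 = 1156 - 441750 = -440594$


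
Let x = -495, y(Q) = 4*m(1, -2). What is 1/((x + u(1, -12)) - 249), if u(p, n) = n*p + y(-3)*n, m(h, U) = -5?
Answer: -1/516 ≈ -0.0019380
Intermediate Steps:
y(Q) = -20 (y(Q) = 4*(-5) = -20)
u(p, n) = -20*n + n*p (u(p, n) = n*p - 20*n = -20*n + n*p)
1/((x + u(1, -12)) - 249) = 1/((-495 - 12*(-20 + 1)) - 249) = 1/((-495 - 12*(-19)) - 249) = 1/((-495 + 228) - 249) = 1/(-267 - 249) = 1/(-516) = -1/516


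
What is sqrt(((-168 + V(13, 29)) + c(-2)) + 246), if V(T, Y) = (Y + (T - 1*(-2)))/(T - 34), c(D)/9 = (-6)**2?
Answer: sqrt(176358)/21 ≈ 19.998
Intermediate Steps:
c(D) = 324 (c(D) = 9*(-6)**2 = 9*36 = 324)
V(T, Y) = (2 + T + Y)/(-34 + T) (V(T, Y) = (Y + (T + 2))/(-34 + T) = (Y + (2 + T))/(-34 + T) = (2 + T + Y)/(-34 + T))
sqrt(((-168 + V(13, 29)) + c(-2)) + 246) = sqrt(((-168 + (2 + 13 + 29)/(-34 + 13)) + 324) + 246) = sqrt(((-168 + 44/(-21)) + 324) + 246) = sqrt(((-168 - 1/21*44) + 324) + 246) = sqrt(((-168 - 44/21) + 324) + 246) = sqrt((-3572/21 + 324) + 246) = sqrt(3232/21 + 246) = sqrt(8398/21) = sqrt(176358)/21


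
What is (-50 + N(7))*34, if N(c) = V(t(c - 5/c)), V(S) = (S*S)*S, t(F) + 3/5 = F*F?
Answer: 29430587550358/14706125 ≈ 2.0012e+6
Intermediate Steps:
t(F) = -3/5 + F**2 (t(F) = -3/5 + F*F = -3/5 + F**2)
V(S) = S**3 (V(S) = S**2*S = S**3)
N(c) = (-3/5 + (c - 5/c)**2)**3
(-50 + N(7))*34 = (-50 + (-3/5 + (7 - 5/7)**2)**3)*34 = (-50 + (-3/5 + (44/7)**2)**3)*34 = (-50 + (-3/5 + 1936/49)**3)*34 = (-50 + (9533/245)**3)*34 = (-50 + 866340822437/14706125)*34 = (865605516187/14706125)*34 = 29430587550358/14706125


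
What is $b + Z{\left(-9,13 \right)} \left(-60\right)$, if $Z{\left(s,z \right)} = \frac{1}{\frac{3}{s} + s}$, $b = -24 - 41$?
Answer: $- \frac{410}{7} \approx -58.571$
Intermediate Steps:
$b = -65$
$Z{\left(s,z \right)} = \frac{1}{s + \frac{3}{s}}$
$b + Z{\left(-9,13 \right)} \left(-60\right) = -65 + - \frac{9}{3 + \left(-9\right)^{2}} \left(-60\right) = -65 + - \frac{9}{3 + 81} \left(-60\right) = -65 + - \frac{9}{84} \left(-60\right) = -65 + \left(-9\right) \frac{1}{84} \left(-60\right) = -65 - - \frac{45}{7} = -65 + \frac{45}{7} = - \frac{410}{7}$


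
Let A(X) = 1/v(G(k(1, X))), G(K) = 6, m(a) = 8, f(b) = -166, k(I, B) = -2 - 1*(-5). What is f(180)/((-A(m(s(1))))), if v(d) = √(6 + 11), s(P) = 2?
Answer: 166*√17 ≈ 684.44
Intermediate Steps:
k(I, B) = 3 (k(I, B) = -2 + 5 = 3)
v(d) = √17
A(X) = √17/17 (A(X) = 1/(√17) = √17/17)
f(180)/((-A(m(s(1))))) = -166*(-√17) = -(-166)*√17 = 166*√17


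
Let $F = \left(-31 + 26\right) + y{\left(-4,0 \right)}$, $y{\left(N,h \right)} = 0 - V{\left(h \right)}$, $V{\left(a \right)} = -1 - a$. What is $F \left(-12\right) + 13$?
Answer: $61$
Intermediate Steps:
$y{\left(N,h \right)} = 1 + h$ ($y{\left(N,h \right)} = 0 - \left(-1 - h\right) = 0 + \left(1 + h\right) = 1 + h$)
$F = -4$ ($F = \left(-31 + 26\right) + \left(1 + 0\right) = -5 + 1 = -4$)
$F \left(-12\right) + 13 = \left(-4\right) \left(-12\right) + 13 = 48 + 13 = 61$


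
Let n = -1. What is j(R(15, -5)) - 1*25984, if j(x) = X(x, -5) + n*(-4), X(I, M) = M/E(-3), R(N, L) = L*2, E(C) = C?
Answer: -77935/3 ≈ -25978.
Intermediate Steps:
R(N, L) = 2*L
X(I, M) = -M/3 (X(I, M) = M/(-3) = M*(-1/3) = -M/3)
j(x) = 17/3 (j(x) = -1/3*(-5) - 1*(-4) = 5/3 + 4 = 17/3)
j(R(15, -5)) - 1*25984 = 17/3 - 1*25984 = 17/3 - 25984 = -77935/3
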